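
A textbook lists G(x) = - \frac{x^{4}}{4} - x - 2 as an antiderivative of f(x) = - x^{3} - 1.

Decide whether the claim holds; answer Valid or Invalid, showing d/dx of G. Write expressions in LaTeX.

d/dx[G] = - x^{3} - 1
This equals f(x) exactly, so the claim holds.

Valid: G'(x) = f(x).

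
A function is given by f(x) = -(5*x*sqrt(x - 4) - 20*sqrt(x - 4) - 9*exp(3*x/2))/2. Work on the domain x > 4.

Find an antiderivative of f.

Recover f(x) by differentiating a candidate F(x); any mismatch rules it out.
Check: d/dx[-(x - 4)**(5/2) + 3*exp(3*x/2)] = -5*x*sqrt(x - 4)/2 + 10*sqrt(x - 4) + 9*exp(3*x/2)/2, which equals f(x).

An antiderivative is F(x) = -(x - 4)**(5/2) + 3*exp(3*x/2).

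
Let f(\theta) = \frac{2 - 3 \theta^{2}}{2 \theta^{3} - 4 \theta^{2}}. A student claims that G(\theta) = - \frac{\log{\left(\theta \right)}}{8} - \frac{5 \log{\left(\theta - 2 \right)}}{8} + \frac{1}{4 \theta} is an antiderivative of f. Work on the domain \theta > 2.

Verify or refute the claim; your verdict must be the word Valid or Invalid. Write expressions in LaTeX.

Invalid: d/d\theta[G] - f = \frac{3 \theta^{2} - 2}{4 \theta^{3} - 8 \theta^{2}}, which is not 0.

d/d\theta[G] = \frac{2 - 3 \theta^{2}}{4 \theta^{3} - 8 \theta^{2}}
d/d\theta[G] - f(\theta) = \frac{3 \theta^{2} - 2}{4 \theta^{3} - 8 \theta^{2}} != 0.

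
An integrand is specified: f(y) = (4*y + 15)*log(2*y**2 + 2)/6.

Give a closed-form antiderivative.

An antiderivative is F(y) = y**2*log(2*y**2 + 2)/3 - y**2/3 + 5*y*log(2*y**2 + 2)/2 - 5*y + log(y**2 + 1)/3 + 5*atan(y).

A candidate is checked by its d/dy: the result must match f(y).
Check: d/dy[y**2*log(2*y**2 + 2)/3 - y**2/3 + 5*y*log(2*y**2 + 2)/2 - 5*y + log(y**2 + 1)/3 + 5*atan(y)] = 2*y*log(y**2 + 1)/3 + 2*y*log(2)/3 + 5*log(y**2 + 1)/2 + 5*log(2)/2, which equals f(y).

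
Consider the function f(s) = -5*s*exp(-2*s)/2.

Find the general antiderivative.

F(s) = 5*s*exp(-2*s)/4 + 5*exp(-2*s)/8 + C

f has the shape u'v + uv' for u = 5*s/4 + 5/8 and v = exp(-2*s) — it is the derivative of the product u*v.
Check: d/ds[5*s*exp(-2*s)/4 + 5*exp(-2*s)/8] = -5*s*exp(-2*s)/2 = f(s).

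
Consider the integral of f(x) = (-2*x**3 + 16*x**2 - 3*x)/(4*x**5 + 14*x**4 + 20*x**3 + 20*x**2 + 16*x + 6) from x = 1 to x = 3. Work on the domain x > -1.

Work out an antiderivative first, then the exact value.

The denominator factors as 2*(x + 1)**2*(2*x + 3)*(x**2 + 1); partial fractions split f into directly integrable pieces: (50*x + 29)/(52*(x**2 + 1)) + 378/(13*(2*x + 3)) - 31/(2*(x + 1)) + 21/(4*(x + 1)**2).
F(x) = -31*log(x + 1)/2 + 189*log(x + 3/2)/13 + 25*log(x**2 + 1)/52 + 29*atan(x)/52 - 21/(4*x + 4) is an antiderivative of f.
Check: d/dx[-31*log(x + 1)/2 + 189*log(x + 3/2)/13 + 25*log(x**2 + 1)/52 + 29*atan(x)/52 - 21/(4*x + 4)] = (-2*x**3 + 16*x**2 - 3*x)/(4*x**5 + 14*x**4 + 20*x**3 + 20*x**2 + 16*x + 6) = f(x).
F(3) = -31*log(4)/2 - 21/16 + 29*atan(3)/52 + 25*log(10)/52 + 189*log(9/2)/13; F(1) = -781*log(2)/52 - 21/8 + 29*pi/208 + 189*log(5/2)/13.
Integral = F(3) - F(1) = -31*log(4)/2 - 189*log(5/2)/13 - 29*pi/208 + 29*atan(3)/52 + 25*log(10)/52 + 21/16 + 781*log(2)/52 + 189*log(9/2)/13.

Antiderivative: F(x) = -31*log(x + 1)/2 + 189*log(x + 3/2)/13 + 25*log(x**2 + 1)/52 + 29*atan(x)/52 - 21/(4*x + 4); value = -31*log(4)/2 - 189*log(5/2)/13 - 29*pi/208 + 29*atan(3)/52 + 25*log(10)/52 + 21/16 + 781*log(2)/52 + 189*log(9/2)/13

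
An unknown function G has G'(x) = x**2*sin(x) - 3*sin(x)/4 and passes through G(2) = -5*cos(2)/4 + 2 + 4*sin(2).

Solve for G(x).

G(x) = -(4*x**2*cos(x) - 8*x*sin(x) - 11*cos(x) - 8)/4

Integrate term by term and add the pieces.
A general antiderivative is -x**2*cos(x) + 2*x*sin(x) + 11*cos(x)/4 + C.
The condition gives C = -5*cos(2)/4 + 2 + 4*sin(2) - (-5*cos(2)/4 + 4*sin(2)) = 2.
So G(x) = -(4*x**2*cos(x) - 8*x*sin(x) - 11*cos(x) - 8)/4.
Check: d/dx[-(4*x**2*cos(x) - 8*x*sin(x) - 11*cos(x) - 8)/4] = x**2*sin(x) - 3*sin(x)/4 = G'(x).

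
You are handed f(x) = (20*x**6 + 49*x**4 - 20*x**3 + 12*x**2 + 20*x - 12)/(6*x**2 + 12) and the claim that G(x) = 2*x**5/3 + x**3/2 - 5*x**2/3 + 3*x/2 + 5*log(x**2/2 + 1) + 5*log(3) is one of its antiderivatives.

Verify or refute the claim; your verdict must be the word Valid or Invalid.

Invalid: d/dx[G] - f = 5/2, which is not 0.

d/dx[G] = (20*x**6 + 49*x**4 - 20*x**3 + 27*x**2 + 20*x + 18)/(6*x**2 + 12)
d/dx[G] - f(x) = 5/2 != 0.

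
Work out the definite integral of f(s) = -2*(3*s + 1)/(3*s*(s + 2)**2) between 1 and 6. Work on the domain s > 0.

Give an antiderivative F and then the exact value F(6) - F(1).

Antiderivative: F(s) = (-s*log(s) + s*log(s + 2) - 2*log(s) + 2*log(s + 2) + 10)/(6*(s + 2)); value = -25/72 - log(6)/6 - log(3)/6 + log(8)/6

The denominator factors as 3*s*(s + 2)**2; partial fractions split f into directly integrable pieces: 1/(6*(s + 2)) - 5/(3*(s + 2)**2) - 1/(6*s).
F(s) = (-s*log(s) + s*log(s + 2) - 2*log(s) + 2*log(s + 2) + 10)/(6*(s + 2)) is an antiderivative of f.
Check: d/ds[(-s*log(s) + s*log(s + 2) - 2*log(s) + 2*log(s + 2) + 10)/(6*(s + 2))] = (-6*s - 2)/(3*s**3 + 12*s**2 + 12*s), which equals f(s).
F(6) = -log(6)/6 + 5/24 + log(8)/6; F(1) = log(3)/6 + 5/9.
Integral = F(6) - F(1) = -25/72 - log(6)/6 - log(3)/6 + log(8)/6.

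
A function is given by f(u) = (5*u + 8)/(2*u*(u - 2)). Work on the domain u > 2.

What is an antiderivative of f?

Factor the denominator (2*u*(u - 2)) and decompose: f = 9/(2*(u - 2)) - 2/u; each piece integrates to a log, atan, or power term.
Check: d/du[-2*log(u) + 9*log(u - 2)/2] = (5*u + 8)/(2*u**2 - 4*u), which equals f(u).

An antiderivative is F(u) = -2*log(u) + 9*log(u - 2)/2.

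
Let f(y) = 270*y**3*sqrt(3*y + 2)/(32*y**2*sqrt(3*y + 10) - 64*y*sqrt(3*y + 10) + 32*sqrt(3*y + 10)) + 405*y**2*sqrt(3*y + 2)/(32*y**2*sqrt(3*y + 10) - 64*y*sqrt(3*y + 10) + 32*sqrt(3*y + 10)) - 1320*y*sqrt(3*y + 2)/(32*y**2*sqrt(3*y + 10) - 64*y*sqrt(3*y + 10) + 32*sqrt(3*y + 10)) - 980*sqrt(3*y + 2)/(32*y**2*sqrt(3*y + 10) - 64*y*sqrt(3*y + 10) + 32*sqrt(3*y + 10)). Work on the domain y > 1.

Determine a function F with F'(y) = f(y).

Integrate term by term and add the pieces.
Check: d/dy[45*y**2*sqrt(3*y/2 + 1)*sqrt(3*y/2 + 5)/(16*y - 16) + 15*y*sqrt(3*y/2 + 1)*sqrt(3*y/2 + 5)/(4*y - 4) + 5*sqrt(3*y/2 + 1)*sqrt(3*y/2 + 5)/(4*y - 4)] = (810*y**4 + 1755*y**3 - 3150*y**2 - 5580*y - 1960)/(32*y**2*sqrt(3*y + 2)*sqrt(3*y + 10) - 64*y*sqrt(3*y + 2)*sqrt(3*y + 10) + 32*sqrt(3*y + 2)*sqrt(3*y + 10)), which equals f(y).

An antiderivative is F(y) = 45*y**2*sqrt(3*y/2 + 1)*sqrt(3*y/2 + 5)/(16*y - 16) + 15*y*sqrt(3*y/2 + 1)*sqrt(3*y/2 + 5)/(4*y - 4) + 5*sqrt(3*y/2 + 1)*sqrt(3*y/2 + 5)/(4*y - 4).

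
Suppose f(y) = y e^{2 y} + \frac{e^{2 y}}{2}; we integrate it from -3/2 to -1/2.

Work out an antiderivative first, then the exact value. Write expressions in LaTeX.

Antiderivative: F(y) = \frac{y e^{2 y}}{2}; value = - \frac{1}{4 e} + \frac{3}{4 e^{3}}

Recognize the product-rule pattern: f = u'v + uv' with u = \frac{y}{2}, v = e^{2 y}, so integration by parts undoes it.
F(y) = \frac{y e^{2 y}}{2} is an antiderivative of f.
Check: d/dy[\frac{y e^{2 y}}{2}] = y e^{2 y} + \frac{e^{2 y}}{2} = f(y).
F(-1/2) = - \frac{1}{4 e}; F(-3/2) = - \frac{3}{4 e^{3}}.
Integral = F(-1/2) - F(-3/2) = - \frac{1}{4 e} + \frac{3}{4 e^{3}}.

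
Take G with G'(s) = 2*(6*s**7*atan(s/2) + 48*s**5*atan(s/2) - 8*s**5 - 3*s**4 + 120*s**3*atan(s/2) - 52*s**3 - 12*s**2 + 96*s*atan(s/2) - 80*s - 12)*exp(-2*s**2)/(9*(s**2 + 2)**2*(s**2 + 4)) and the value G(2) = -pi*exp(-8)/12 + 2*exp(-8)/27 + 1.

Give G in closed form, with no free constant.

G(s) = 1 - exp(-2*s**2)*atan(s/2)/3 + 2/(9*s**2*exp(2*s**2)/2 + 9*exp(2*s**2))

G'(s) has the shape u'v + uv' for u = -atan(s/2)/3 + 2/(3*(3*s**2/2 + 3)) and v = exp(-2*s**2) — it is the derivative of the product u*v.
A general antiderivative is (-atan(s/2)/3 + 2/(3*(3*s**2/2 + 3)))*exp(-2*s**2) + C.
The condition gives C = -pi*exp(-8)/12 + 2*exp(-8)/27 + 1 - (-pi*exp(-8)/12 + 2*exp(-8)/27) = 1.
So G(s) = 1 - exp(-2*s**2)*atan(s/2)/3 + 2/(9*s**2*exp(2*s**2)/2 + 9*exp(2*s**2)).
Check: d/ds[1 - exp(-2*s**2)*atan(s/2)/3 + 2/(9*s**2*exp(2*s**2)/2 + 9*exp(2*s**2))] = (12*s**7*atan(s/2) + 96*s**5*atan(s/2) - 16*s**5 - 6*s**4 + 240*s**3*atan(s/2) - 104*s**3 - 24*s**2 + 192*s*atan(s/2) - 160*s - 24)/(9*s**6*exp(2*s**2) + 72*s**4*exp(2*s**2) + 180*s**2*exp(2*s**2) + 144*exp(2*s**2)), which equals G'(s).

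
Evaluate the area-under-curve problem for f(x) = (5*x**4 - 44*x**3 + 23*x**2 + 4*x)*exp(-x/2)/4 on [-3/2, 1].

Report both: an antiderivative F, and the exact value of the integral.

Antiderivative: F(x) = x**2*(-5*x**2 + 4*x + 1)*exp(-x/2)/2; value = 585*exp(3/4)/32

f has the shape u'v + uv' for u = -5*x**4/2 + 2*x**3 + x**2/2 and v = exp(-x/2) — it is the derivative of the product u*v.
F(x) = x**2*(-5*x**2 + 4*x + 1)*exp(-x/2)/2 is an antiderivative of f.
Check: d/dx[x**2*(-5*x**2 + 4*x + 1)*exp(-x/2)/2] = (5*x**4 - 44*x**3 + 23*x**2 + 4*x)*exp(-x/2)/4 = f(x).
F(1) = 0; F(-3/2) = -585*exp(3/4)/32.
Integral = F(1) - F(-3/2) = 585*exp(3/4)/32.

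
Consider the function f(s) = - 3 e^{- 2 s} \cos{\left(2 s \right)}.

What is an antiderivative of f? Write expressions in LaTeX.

An antiderivative is F(s) = \frac{3 \left(- \sin{\left(2 s \right)} + \cos{\left(2 s \right)}\right) e^{- 2 s}}{4}.

An antiderivative F(s) passes only if d/ds[F] lands on f(s) exactly.
Check: d/ds[\frac{3 \left(- \sin{\left(2 s \right)} + \cos{\left(2 s \right)}\right) e^{- 2 s}}{4}] = - 3 e^{- 2 s} \cos{\left(2 s \right)} = f(s).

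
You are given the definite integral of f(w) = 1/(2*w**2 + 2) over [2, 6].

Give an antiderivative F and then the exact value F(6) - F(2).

Antiderivative: F(w) = atan(w)/2; value = -atan(2)/2 + atan(6)/2

An antiderivative F(w) passes only if d/dw[F] lands on f(w) exactly.
F(w) = atan(w)/2 is an antiderivative of f.
Check: d/dw[atan(w)/2] = 1/(2*w**2 + 2) = f(w).
F(6) = atan(6)/2; F(2) = atan(2)/2.
Integral = F(6) - F(2) = -atan(2)/2 + atan(6)/2.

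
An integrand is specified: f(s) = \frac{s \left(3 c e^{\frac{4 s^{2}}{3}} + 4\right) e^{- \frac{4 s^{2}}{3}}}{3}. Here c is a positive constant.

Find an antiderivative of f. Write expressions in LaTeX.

Differentiate the proposed F(s) back; it has to land on f(s) exactly.
Check: d/ds[\frac{\left(c s^{2} e^{\frac{4 s^{2}}{3}} - 1\right) e^{- \frac{4 s^{2}}{3}}}{2}] = \frac{\left(3 c s e^{\frac{4 s^{2}}{3}} + 4 s\right) e^{- \frac{4 s^{2}}{3}}}{3}, which equals f(s).

An antiderivative is F(s) = \frac{\left(c s^{2} e^{\frac{4 s^{2}}{3}} - 1\right) e^{- \frac{4 s^{2}}{3}}}{2}.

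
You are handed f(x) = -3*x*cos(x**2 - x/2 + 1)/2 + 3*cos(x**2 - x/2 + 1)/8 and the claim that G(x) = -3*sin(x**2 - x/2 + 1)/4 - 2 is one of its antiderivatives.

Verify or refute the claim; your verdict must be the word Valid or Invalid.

Valid: G'(x) = f(x).

d/dx[G] = -3*x*cos(x**2 - x/2 + 1)/2 + 3*cos(x**2 - x/2 + 1)/8
This equals f(x) exactly, so the claim holds.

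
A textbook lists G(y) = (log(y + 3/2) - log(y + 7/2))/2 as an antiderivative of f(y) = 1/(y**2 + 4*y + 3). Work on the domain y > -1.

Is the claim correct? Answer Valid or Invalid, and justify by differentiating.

d/dy[G] = 4/(4*y**2 + 20*y + 21)
d/dy[G] - f(y) = (-4*y - 9)/(4*y**4 + 36*y**3 + 113*y**2 + 144*y + 63) != 0.

Invalid: d/dy[G] - f = (-4*y - 9)/(4*y**4 + 36*y**3 + 113*y**2 + 144*y + 63), which is not 0.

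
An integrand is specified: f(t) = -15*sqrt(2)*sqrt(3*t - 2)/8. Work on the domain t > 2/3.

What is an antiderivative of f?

An antiderivative is F(t) = -5*sqrt(2)*(3*t - 2)**(3/2)/12.

Whatever form F(t) takes, F'(t) = f(t) is non-negotiable.
Check: d/dt[-5*sqrt(2)*(3*t - 2)**(3/2)/12] = -15*sqrt(2)*sqrt(3*t - 2)/8 = f(t).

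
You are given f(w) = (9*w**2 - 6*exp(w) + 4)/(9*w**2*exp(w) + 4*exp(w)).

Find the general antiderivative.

For F(w) to be correct the identity F'(w) - f(w) = 0 must hold.
Check: d/dw[-(exp(w)*atan(3*w/2) + 1)*exp(-w)] = (9*w**2 - 6*exp(w) + 4)/(9*w**2*exp(w) + 4*exp(w)) = f(w).

F(w) = -(exp(w)*atan(3*w/2) + 1)*exp(-w) + C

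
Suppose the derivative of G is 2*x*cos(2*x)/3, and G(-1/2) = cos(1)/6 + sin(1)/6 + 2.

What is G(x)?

G(x) = x*sin(2*x)/3 + cos(2*x)/6 + 2

Check a candidate G(x) by differentiating: d/dx[G] must match the given G'(x).
A general antiderivative is x*sin(2*x)/3 + cos(2*x)/6 + C.
The condition gives C = cos(1)/6 + sin(1)/6 + 2 - (cos(1)/6 + sin(1)/6) = 2.
So G(x) = x*sin(2*x)/3 + cos(2*x)/6 + 2.
Check: d/dx[x*sin(2*x)/3 + cos(2*x)/6 + 2] = 2*x*cos(2*x)/3 = G'(x).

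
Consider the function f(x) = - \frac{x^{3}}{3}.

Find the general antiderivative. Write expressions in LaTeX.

For F(x) to be correct the identity F'(x) - f(x) = 0 must hold.
Check: d/dx[- \frac{x^{4}}{12}] = - \frac{x^{3}}{3} = f(x).

F(x) = - \frac{x^{4}}{12} + C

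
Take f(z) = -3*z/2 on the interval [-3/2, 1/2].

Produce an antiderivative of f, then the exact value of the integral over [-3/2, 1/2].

Antiderivative: F(z) = -3*z**2/4; value = 3/2

An antiderivative F(z) passes only if d/dz[F] lands on f(z) exactly.
F(z) = -3*z**2/4 is an antiderivative of f.
Check: d/dz[-3*z**2/4] = -3*z/2 = f(z).
F(1/2) = -3/16; F(-3/2) = -27/16.
Integral = F(1/2) - F(-3/2) = 3/2.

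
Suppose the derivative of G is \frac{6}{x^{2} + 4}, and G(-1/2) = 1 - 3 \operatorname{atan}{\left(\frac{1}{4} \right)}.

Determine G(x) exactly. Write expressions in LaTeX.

G(x) = 3 \operatorname{atan}{\left(\frac{x}{2} \right)} + 1

Differentiate the proposed G(x) back; it has to land on the given G'(x).
A general antiderivative is 3 \operatorname{atan}{\left(\frac{x}{2} \right)} + C.
The condition gives C = 1 - 3 \operatorname{atan}{\left(\frac{1}{4} \right)} - (- 3 \operatorname{atan}{\left(\frac{1}{4} \right)}) = 1.
So G(x) = 3 \operatorname{atan}{\left(\frac{x}{2} \right)} + 1.
Check: d/dx[3 \operatorname{atan}{\left(\frac{x}{2} \right)} + 1] = \frac{6}{x^{2} + 4} = G'(x).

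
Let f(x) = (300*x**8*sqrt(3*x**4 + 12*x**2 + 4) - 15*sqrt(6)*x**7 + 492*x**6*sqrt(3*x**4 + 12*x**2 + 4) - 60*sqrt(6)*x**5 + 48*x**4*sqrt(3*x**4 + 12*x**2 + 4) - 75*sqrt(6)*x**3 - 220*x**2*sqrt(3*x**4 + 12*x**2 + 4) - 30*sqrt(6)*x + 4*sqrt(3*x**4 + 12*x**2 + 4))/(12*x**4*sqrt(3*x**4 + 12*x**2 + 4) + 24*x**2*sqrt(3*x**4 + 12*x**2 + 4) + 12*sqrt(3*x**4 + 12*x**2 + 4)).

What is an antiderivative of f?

An antiderivative is F(x) = 5*x**5 - 3*x**3 - 3*x + 5*x/(3*x**2/2 + 3/2) - 5*sqrt(x**4/2 + 2*x**2 + 2/3)/4.

A candidate is checked by its d/dx: the result must match f(x).
Check: d/dx[5*x**5 - 3*x**3 - 3*x + 5*x/(3*x**2/2 + 3/2) - 5*sqrt(x**4/2 + 2*x**2 + 2/3)/4] = (300*x**8*sqrt(3*x**4 + 12*x**2 + 4) - 15*sqrt(6)*x**7 + 492*x**6*sqrt(3*x**4 + 12*x**2 + 4) - 60*sqrt(6)*x**5 + 48*x**4*sqrt(3*x**4 + 12*x**2 + 4) - 75*sqrt(6)*x**3 - 220*x**2*sqrt(3*x**4 + 12*x**2 + 4) - 30*sqrt(6)*x + 4*sqrt(3*x**4 + 12*x**2 + 4))/(12*x**4*sqrt(3*x**4 + 12*x**2 + 4) + 24*x**2*sqrt(3*x**4 + 12*x**2 + 4) + 12*sqrt(3*x**4 + 12*x**2 + 4)) = f(x).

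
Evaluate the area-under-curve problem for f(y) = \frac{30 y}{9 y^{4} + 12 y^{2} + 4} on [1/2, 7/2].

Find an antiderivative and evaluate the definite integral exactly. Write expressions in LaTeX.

Antiderivative: F(y) = - \frac{5}{3 y^{2} + 2}; value = \frac{576}{341}

The substitution u = 3 y^{2} + 2 works: f is exactly (dF/du)*(du/dy) for that inner function.
F(y) = - \frac{5}{3 y^{2} + 2} is an antiderivative of f.
Check: d/dy[- \frac{5}{3 y^{2} + 2}] = \frac{30 y}{9 y^{4} + 12 y^{2} + 4} = f(y).
F(7/2) = - \frac{4}{31}; F(1/2) = - \frac{20}{11}.
Integral = F(7/2) - F(1/2) = \frac{576}{341}.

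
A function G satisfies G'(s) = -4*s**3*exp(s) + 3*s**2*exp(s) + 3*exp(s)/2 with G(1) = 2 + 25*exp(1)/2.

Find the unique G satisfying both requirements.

Recognize the product-rule pattern: G'(s) = u'v + uv' with u = -4*s**3 + 15*s**2 - 30*s + 63/2, v = exp(s), so integration by parts undoes it.
A general antiderivative is (-8*s**3 + 30*s**2 - 60*s + 63)*exp(s)/2 + C.
The condition gives C = 2 + 25*exp(1)/2 - (25*exp(1)/2) = 2.
So G(s) = ((-8*s**3 + 30*s**2 - 60*s + 63)*exp(s) + 4)/2.
Check: d/ds[((-8*s**3 + 30*s**2 - 60*s + 63)*exp(s) + 4)/2] = -4*s**3*exp(s) + 3*s**2*exp(s) + 3*exp(s)/2 = G'(s).

G(s) = ((-8*s**3 + 30*s**2 - 60*s + 63)*exp(s) + 4)/2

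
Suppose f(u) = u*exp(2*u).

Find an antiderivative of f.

Recognize the product-rule pattern: f = v'r + vr' with v = u/2 - 1/4, r = exp(2*u), so integration by parts undoes it.
Check: d/du[u*exp(2*u)/2 - exp(2*u)/4] = u*exp(2*u) = f(u).

An antiderivative is F(u) = u*exp(2*u)/2 - exp(2*u)/4.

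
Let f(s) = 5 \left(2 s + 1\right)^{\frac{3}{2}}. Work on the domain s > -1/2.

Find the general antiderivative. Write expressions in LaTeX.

A first test for any F(s): its s-derivative must equal f(s) identically.
Check: d/ds[4 s^{2} \sqrt{2 s + 1} + 4 s \sqrt{2 s + 1} + \sqrt{2 s + 1}] = \frac{20 s^{2} + 20 s + 5}{\sqrt{2 s + 1}}, which equals f(s).

F(s) = 4 s^{2} \sqrt{2 s + 1} + 4 s \sqrt{2 s + 1} + \sqrt{2 s + 1} + C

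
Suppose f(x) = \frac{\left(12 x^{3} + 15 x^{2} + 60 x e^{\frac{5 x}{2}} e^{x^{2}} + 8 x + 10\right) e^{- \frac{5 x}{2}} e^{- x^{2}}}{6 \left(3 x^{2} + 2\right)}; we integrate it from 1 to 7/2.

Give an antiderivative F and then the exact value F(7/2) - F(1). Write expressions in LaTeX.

An antiderivative F(x) passes only if d/dx[F] lands on f(x) exactly.
F(x) = - \frac{- 5 \log{\left(2 x^{2} + \frac{4}{3} \right)} + e^{- \frac{5 x}{2}} e^{- x^{2}}}{3} is an antiderivative of f.
Check: d/dx[- \frac{- 5 \log{\left(2 x^{2} + \frac{4}{3} \right)} + e^{- \frac{5 x}{2}} e^{- x^{2}}}{3}] = \frac{12 x^{3} + 15 x^{2} + 60 x e^{\frac{5 x}{2}} e^{x^{2}} + 8 x + 10}{18 x^{2} e^{\frac{5 x}{2}} e^{x^{2}} + 12 e^{\frac{5 x}{2}} e^{x^{2}}}, which equals f(x).
F(7/2) = - \frac{1}{3 e^{21}} + \frac{5 \log{\left(\frac{155}{6} \right)}}{3}; F(1) = - \frac{1}{3 e^{\frac{7}{2}}} + \frac{5 \log{\left(\frac{10}{3} \right)}}{3}.
Integral = F(7/2) - F(1) = - \frac{5 \log{\left(\frac{10}{3} \right)}}{3} - \frac{1}{3 e^{21}} + \frac{1}{3 e^{\frac{7}{2}}} + \frac{5 \log{\left(\frac{155}{6} \right)}}{3}.

Antiderivative: F(x) = - \frac{- 5 \log{\left(2 x^{2} + \frac{4}{3} \right)} + e^{- \frac{5 x}{2}} e^{- x^{2}}}{3}; value = - \frac{5 \log{\left(\frac{10}{3} \right)}}{3} - \frac{1}{3 e^{21}} + \frac{1}{3 e^{\frac{7}{2}}} + \frac{5 \log{\left(\frac{155}{6} \right)}}{3}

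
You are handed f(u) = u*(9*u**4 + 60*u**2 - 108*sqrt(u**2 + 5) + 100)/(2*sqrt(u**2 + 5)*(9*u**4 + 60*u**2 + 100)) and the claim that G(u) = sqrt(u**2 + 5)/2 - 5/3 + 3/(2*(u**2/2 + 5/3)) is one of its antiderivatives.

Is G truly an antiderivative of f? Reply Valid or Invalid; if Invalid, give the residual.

Valid. The derivative of G reproduces f.

d/du[G] = (9*u**5 + 60*u**3 - 108*u*sqrt(u**2 + 5) + 100*u)/(18*u**4*sqrt(u**2 + 5) + 120*u**2*sqrt(u**2 + 5) + 200*sqrt(u**2 + 5))
This equals f(u) exactly, so the claim holds.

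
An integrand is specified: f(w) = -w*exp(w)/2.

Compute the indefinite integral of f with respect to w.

f has the shape u'v + uv' for u = 1/2 - w/2 and v = exp(w) — it is the derivative of the product u*v.
Check: d/dw[(1 - w)*exp(w)/2] = -w*exp(w)/2 = f(w).

F(w) = (1 - w)*exp(w)/2 + C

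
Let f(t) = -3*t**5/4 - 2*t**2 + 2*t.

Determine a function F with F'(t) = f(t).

An antiderivative is F(t) = -t**6/8 - 2*t**3/3 + t**2.

The integrand splits into summands that can be handled one at a time.
Check: d/dt[-t**6/8 - 2*t**3/3 + t**2] = -3*t**5/4 - 2*t**2 + 2*t = f(t).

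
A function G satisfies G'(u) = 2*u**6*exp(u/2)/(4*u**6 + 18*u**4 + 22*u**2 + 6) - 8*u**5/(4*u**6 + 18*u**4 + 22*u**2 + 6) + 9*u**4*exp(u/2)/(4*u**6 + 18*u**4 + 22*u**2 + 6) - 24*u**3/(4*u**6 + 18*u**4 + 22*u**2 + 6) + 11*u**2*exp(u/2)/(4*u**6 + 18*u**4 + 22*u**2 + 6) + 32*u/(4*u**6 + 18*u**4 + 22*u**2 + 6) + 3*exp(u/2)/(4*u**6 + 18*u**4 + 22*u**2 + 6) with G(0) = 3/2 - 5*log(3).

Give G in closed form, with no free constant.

G(u) = exp(u/2) - 5*log(2*u**2 + 3) + 2*log(u**4 + 3*u**2 + 1) + 1/2

The integrand splits into summands that can be handled one at a time.
A general antiderivative is exp(u/2) - 5*log(2*u**2 + 3) + 2*log(u**4 + 3*u**2 + 1) + C.
The condition gives C = 3/2 - 5*log(3) - (1 - 5*log(3)) = 1/2.
So G(u) = exp(u/2) - 5*log(2*u**2 + 3) + 2*log(u**4 + 3*u**2 + 1) + 1/2.
Check: d/du[exp(u/2) - 5*log(2*u**2 + 3) + 2*log(u**4 + 3*u**2 + 1) + 1/2] = (2*u**6*exp(u/2) - 8*u**5 + 9*u**4*exp(u/2) - 24*u**3 + 11*u**2*exp(u/2) + 32*u + 3*exp(u/2))/(4*u**6 + 18*u**4 + 22*u**2 + 6), which equals G'(u).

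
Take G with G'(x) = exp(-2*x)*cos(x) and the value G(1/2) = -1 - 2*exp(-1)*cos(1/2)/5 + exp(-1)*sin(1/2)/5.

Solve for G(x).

Check a candidate G(x) by differentiating: d/dx[G] must match the given G'(x).
A general antiderivative is exp(-2*x)*sin(x)/5 - 2*exp(-2*x)*cos(x)/5 + C.
The condition gives C = -1 - 2*exp(-1)*cos(1/2)/5 + exp(-1)*sin(1/2)/5 - (-2*exp(-1)*cos(1/2)/5 + exp(-1)*sin(1/2)/5) = -1.
So G(x) = (-5*exp(2*x) + sin(x) - 2*cos(x))*exp(-2*x)/5.
Check: d/dx[(-5*exp(2*x) + sin(x) - 2*cos(x))*exp(-2*x)/5] = exp(-2*x)*cos(x) = G'(x).

G(x) = (-5*exp(2*x) + sin(x) - 2*cos(x))*exp(-2*x)/5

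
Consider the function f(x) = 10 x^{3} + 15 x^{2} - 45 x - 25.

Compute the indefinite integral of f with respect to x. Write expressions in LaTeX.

The substitution u = x^{2} + x - 5 works: f is exactly (dF/du)*(du/dx) for that inner function.
Check: d/dx[\frac{5 \left(x^{2} + x - 5\right)^{2}}{2}] = 10 x^{3} + 15 x^{2} - 45 x - 25 = f(x).

F(x) = \frac{5 \left(x^{2} + x - 5\right)^{2}}{2} + C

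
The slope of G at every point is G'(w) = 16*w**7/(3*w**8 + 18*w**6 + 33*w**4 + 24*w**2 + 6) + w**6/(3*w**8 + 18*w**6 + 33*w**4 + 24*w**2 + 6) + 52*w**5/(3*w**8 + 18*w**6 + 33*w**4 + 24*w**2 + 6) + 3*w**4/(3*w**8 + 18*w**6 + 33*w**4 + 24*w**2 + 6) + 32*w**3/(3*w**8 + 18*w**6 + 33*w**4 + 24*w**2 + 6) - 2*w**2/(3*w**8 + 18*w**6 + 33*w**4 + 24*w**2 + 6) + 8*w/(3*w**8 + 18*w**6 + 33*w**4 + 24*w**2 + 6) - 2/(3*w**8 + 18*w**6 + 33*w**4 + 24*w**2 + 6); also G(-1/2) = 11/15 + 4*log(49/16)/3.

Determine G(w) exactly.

The integrand splits into summands that can be handled one at a time.
A general antiderivative is (4 - 2*w/3)/(2*w**2 + 2) + 4*log(w**4 + 4*w**2 + 2)/3 + C.
The condition gives C = 11/15 + 4*log(49/16)/3 - (4*log(49/16)/3 + 26/15) = -1.
So G(w) = (4*w**2*log(w**4 + 4*w**2 + 2) - 3*w**2 - w + 4*log(w**4 + 4*w**2 + 2) + 3)/(3*(w**2 + 1)).
Check: d/dw[(4*w**2*log(w**4 + 4*w**2 + 2) - 3*w**2 - w + 4*log(w**4 + 4*w**2 + 2) + 3)/(3*(w**2 + 1))] = (16*w**7 + w**6 + 52*w**5 + 3*w**4 + 32*w**3 - 2*w**2 + 8*w - 2)/(3*w**8 + 18*w**6 + 33*w**4 + 24*w**2 + 6), which equals G'(w).

G(w) = (4*w**2*log(w**4 + 4*w**2 + 2) - 3*w**2 - w + 4*log(w**4 + 4*w**2 + 2) + 3)/(3*(w**2 + 1))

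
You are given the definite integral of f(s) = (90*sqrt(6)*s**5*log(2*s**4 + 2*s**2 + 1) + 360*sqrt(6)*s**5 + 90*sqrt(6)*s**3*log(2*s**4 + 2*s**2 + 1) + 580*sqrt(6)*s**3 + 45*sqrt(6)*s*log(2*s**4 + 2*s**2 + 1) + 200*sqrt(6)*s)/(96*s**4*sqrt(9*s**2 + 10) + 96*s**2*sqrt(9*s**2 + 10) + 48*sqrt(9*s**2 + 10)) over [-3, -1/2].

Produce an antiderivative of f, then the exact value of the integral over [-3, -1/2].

Recognize the product-rule pattern: f = u'v + uv' with u = 5*sqrt(3*s**2/2 + 5/3)/8, v = log(2*s**4 + 2*s**2 + 1), so integration by parts undoes it.
F(s) = 5*sqrt(6)*sqrt(9*s**2 + 10)*log(2*s**4 + 2*s**2 + 1)/48 is an antiderivative of f.
Check: d/ds[5*sqrt(6)*sqrt(9*s**2 + 10)*log(2*s**4 + 2*s**2 + 1)/48] = (90*sqrt(6)*s**5*log(2*s**4 + 2*s**2 + 1) + 360*sqrt(6)*s**5 + 90*sqrt(6)*s**3*log(2*s**4 + 2*s**2 + 1) + 580*sqrt(6)*s**3 + 45*sqrt(6)*s*log(2*s**4 + 2*s**2 + 1) + 200*sqrt(6)*s)/(96*s**4*sqrt(9*s**2 + 10) + 96*s**2*sqrt(9*s**2 + 10) + 48*sqrt(9*s**2 + 10)) = f(s).
F(-1/2) = 35*sqrt(6)*log(13/8)/96; F(-3) = 5*sqrt(546)*log(181)/48.
Integral = F(-1/2) - F(-3) = -5*sqrt(546)*log(181)/48 + 35*sqrt(6)*log(13/8)/96.

Antiderivative: F(s) = 5*sqrt(6)*sqrt(9*s**2 + 10)*log(2*s**4 + 2*s**2 + 1)/48; value = -5*sqrt(546)*log(181)/48 + 35*sqrt(6)*log(13/8)/96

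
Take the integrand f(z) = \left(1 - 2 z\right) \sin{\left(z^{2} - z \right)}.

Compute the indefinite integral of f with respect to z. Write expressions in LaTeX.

The substitution u = z^{2} - z works: f is exactly (dF/du)*(du/dz) for that inner function.
Check: d/dz[\cos{\left(z^{2} - z \right)}] = - 2 z \sin{\left(z^{2} - z \right)} + \sin{\left(z^{2} - z \right)}, which equals f(z).

F(z) = \cos{\left(z^{2} - z \right)} + C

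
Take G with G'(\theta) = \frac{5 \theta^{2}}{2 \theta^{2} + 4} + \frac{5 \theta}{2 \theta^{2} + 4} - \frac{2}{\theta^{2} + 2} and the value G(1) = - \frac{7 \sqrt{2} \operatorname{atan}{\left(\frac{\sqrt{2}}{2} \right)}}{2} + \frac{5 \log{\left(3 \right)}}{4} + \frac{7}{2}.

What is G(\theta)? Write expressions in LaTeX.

The integrand splits into summands that can be handled one at a time.
A general antiderivative is \frac{5 \theta}{2} + \frac{5 \log{\left(\theta^{2} + 2 \right)}}{4} - \frac{7 \sqrt{2} \operatorname{atan}{\left(\frac{\sqrt{2} \theta}{2} \right)}}{2} + C.
The condition gives C = - \frac{7 \sqrt{2} \operatorname{atan}{\left(\frac{\sqrt{2}}{2} \right)}}{2} + \frac{5 \log{\left(3 \right)}}{4} + \frac{7}{2} - (- \frac{7 \sqrt{2} \operatorname{atan}{\left(\frac{\sqrt{2}}{2} \right)}}{2} + \frac{5 \log{\left(3 \right)}}{4} + \frac{5}{2}) = 1.
So G(\theta) = \frac{5 \theta}{2} + \frac{5 \log{\left(\theta^{2} + 2 \right)}}{4} - \frac{7 \sqrt{2} \operatorname{atan}{\left(\frac{\sqrt{2} \theta}{2} \right)}}{2} + 1.
Check: d/d\theta[\frac{5 \theta}{2} + \frac{5 \log{\left(\theta^{2} + 2 \right)}}{4} - \frac{7 \sqrt{2} \operatorname{atan}{\left(\frac{\sqrt{2} \theta}{2} \right)}}{2} + 1] = \frac{5 \theta^{2} + 5 \theta - 4}{2 \theta^{2} + 4}, which equals G'(\theta).

G(\theta) = \frac{5 \theta}{2} + \frac{5 \log{\left(\theta^{2} + 2 \right)}}{4} - \frac{7 \sqrt{2} \operatorname{atan}{\left(\frac{\sqrt{2} \theta}{2} \right)}}{2} + 1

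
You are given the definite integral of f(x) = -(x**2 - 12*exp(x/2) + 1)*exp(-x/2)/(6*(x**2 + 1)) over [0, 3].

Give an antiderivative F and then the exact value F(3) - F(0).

Antiderivative: F(x) = 2*atan(x) + exp(-x/2)/3; value = -1/3 + exp(-3/2)/3 + 2*atan(3)

For F(x) to be correct the identity F'(x) - f(x) = 0 must hold.
F(x) = 2*atan(x) + exp(-x/2)/3 is an antiderivative of f.
Check: d/dx[2*atan(x) + exp(-x/2)/3] = (-x**2 + 12*exp(x/2) - 1)/(6*x**2*exp(x/2) + 6*exp(x/2)), which equals f(x).
F(3) = exp(-3/2)/3 + 2*atan(3); F(0) = 1/3.
Integral = F(3) - F(0) = -1/3 + exp(-3/2)/3 + 2*atan(3).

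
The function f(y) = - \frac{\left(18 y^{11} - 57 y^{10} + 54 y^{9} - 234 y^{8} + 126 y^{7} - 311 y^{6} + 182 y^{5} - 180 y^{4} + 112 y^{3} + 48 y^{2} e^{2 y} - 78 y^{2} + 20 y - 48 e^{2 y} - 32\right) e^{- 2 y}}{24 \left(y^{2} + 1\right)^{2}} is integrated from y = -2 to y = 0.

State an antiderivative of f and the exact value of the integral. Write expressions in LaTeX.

Antiderivative: F(y) = \frac{\left(48 y e^{2 y} - \left(y^{2} + 1\right) \left(- 3 y^{4} - 2\right) \left(3 y^{3} + y^{2} + 6 y - 5\right)\right) e^{- 2 y}}{24 \left(y^{2} + 1\right)}; value = \frac{23}{60} + \frac{925 e^{4}}{12}

Any candidate F(y) must reproduce f(y) exactly when differentiated.
F(y) = \frac{\left(48 y e^{2 y} - \left(y^{2} + 1\right) \left(- 3 y^{4} - 2\right) \left(3 y^{3} + y^{2} + 6 y - 5\right)\right) e^{- 2 y}}{24 \left(y^{2} + 1\right)} is an antiderivative of f.
Check: d/dy[\frac{\left(48 y e^{2 y} - \left(y^{2} + 1\right) \left(- 3 y^{4} - 2\right) \left(3 y^{3} + y^{2} + 6 y - 5\right)\right) e^{- 2 y}}{24 \left(y^{2} + 1\right)}] = \frac{- 18 y^{11} + 57 y^{10} - 54 y^{9} + 234 y^{8} - 126 y^{7} + 311 y^{6} - 182 y^{5} + 180 y^{4} - 112 y^{3} - 48 y^{2} e^{2 y} + 78 y^{2} - 20 y + 48 e^{2 y} + 32}{24 y^{4} e^{2 y} + 48 y^{2} e^{2 y} + 24 e^{2 y}}, which equals f(y).
F(0) = - \frac{5}{12}; F(-2) = - \frac{925 e^{4}}{12} - \frac{4}{5}.
Integral = F(0) - F(-2) = \frac{23}{60} + \frac{925 e^{4}}{12}.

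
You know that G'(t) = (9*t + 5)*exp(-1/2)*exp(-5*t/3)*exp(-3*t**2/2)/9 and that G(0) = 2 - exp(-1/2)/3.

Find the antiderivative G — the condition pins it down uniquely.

G(t) = (6*exp(1/2)*exp(5*t/3)*exp(3*t**2/2) - 1)*exp(-1/2)*exp(-5*t/3)*exp(-3*t**2/2)/3

The substitution u = -3*t**2/2 - 5*t/3 - 1/2 works: G'(t) is exactly (dG/du)*(du/dt) for that inner function.
A general antiderivative is -exp(-3*t**2/2 - 5*t/3 - 1/2)/3 + C.
The condition gives C = 2 - exp(-1/2)/3 - (-exp(-1/2)/3) = 2.
So G(t) = (6*exp(1/2)*exp(5*t/3)*exp(3*t**2/2) - 1)*exp(-1/2)*exp(-5*t/3)*exp(-3*t**2/2)/3.
Check: d/dt[(6*exp(1/2)*exp(5*t/3)*exp(3*t**2/2) - 1)*exp(-1/2)*exp(-5*t/3)*exp(-3*t**2/2)/3] = (9*t + 5)*exp(-1/2)*exp(-5*t/3)*exp(-3*t**2/2)/9 = G'(t).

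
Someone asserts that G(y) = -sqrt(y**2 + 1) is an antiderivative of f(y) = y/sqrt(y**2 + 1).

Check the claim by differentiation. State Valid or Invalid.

d/dy[G] = -y/sqrt(y**2 + 1)
d/dy[G] - f(y) = -2*y/sqrt(y**2 + 1) != 0.

Invalid: d/dy[G] - f = -2*y/sqrt(y**2 + 1), which is not 0.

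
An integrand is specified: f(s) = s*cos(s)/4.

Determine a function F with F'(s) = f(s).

Since d/ds undoes antidifferentiation here, F'(s) = f(s) is required of F(s).
Check: d/ds[s*sin(s)/4 + cos(s)/4] = s*cos(s)/4 = f(s).

An antiderivative is F(s) = s*sin(s)/4 + cos(s)/4.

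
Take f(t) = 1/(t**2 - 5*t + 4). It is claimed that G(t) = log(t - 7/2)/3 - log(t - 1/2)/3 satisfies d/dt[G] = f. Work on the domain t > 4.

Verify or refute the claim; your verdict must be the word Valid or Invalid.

d/dt[G] = 4/(4*t**2 - 16*t + 7)
d/dt[G] - f(t) = (9 - 4*t)/(4*t**4 - 36*t**3 + 103*t**2 - 99*t + 28) != 0.

Invalid: d/dt[G] - f = (9 - 4*t)/(4*t**4 - 36*t**3 + 103*t**2 - 99*t + 28), which is not 0.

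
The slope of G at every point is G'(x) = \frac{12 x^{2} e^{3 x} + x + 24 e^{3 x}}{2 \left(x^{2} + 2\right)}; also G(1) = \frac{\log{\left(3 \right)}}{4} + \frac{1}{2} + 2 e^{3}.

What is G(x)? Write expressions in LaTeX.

G(x) = \frac{8 e^{3 x} + \log{\left(x^{2} + 2 \right)} + 2}{4}

Whatever form G(x) takes, its d/dx must return the stated G'(x).
A general antiderivative is 2 e^{3 x} + \frac{\log{\left(x^{2} + 2 \right)}}{4} + C.
The condition gives C = \frac{\log{\left(3 \right)}}{4} + \frac{1}{2} + 2 e^{3} - (\frac{\log{\left(3 \right)}}{4} + 2 e^{3}) = \frac{1}{2}.
So G(x) = \frac{8 e^{3 x} + \log{\left(x^{2} + 2 \right)} + 2}{4}.
Check: d/dx[\frac{8 e^{3 x} + \log{\left(x^{2} + 2 \right)} + 2}{4}] = \frac{12 x^{2} e^{3 x} + x + 24 e^{3 x}}{2 x^{2} + 4}, which equals G'(x).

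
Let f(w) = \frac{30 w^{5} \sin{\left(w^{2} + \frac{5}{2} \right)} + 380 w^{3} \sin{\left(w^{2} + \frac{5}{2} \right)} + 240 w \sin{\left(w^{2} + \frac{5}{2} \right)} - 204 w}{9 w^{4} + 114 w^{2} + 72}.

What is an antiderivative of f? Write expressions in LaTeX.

An antiderivative is F(w) = \log{\left(\frac{w^{2}}{2} + 6 \right)} - \log{\left(3 w^{2} + 2 \right)} - \frac{5 \cos{\left(w^{2} + \frac{5}{2} \right)}}{3}.

Recover f(w) by differentiating a candidate F(w); any mismatch rules it out.
Check: d/dw[\log{\left(\frac{w^{2}}{2} + 6 \right)} - \log{\left(3 w^{2} + 2 \right)} - \frac{5 \cos{\left(w^{2} + \frac{5}{2} \right)}}{3}] = \frac{30 w^{5} \sin{\left(w^{2} + \frac{5}{2} \right)} + 380 w^{3} \sin{\left(w^{2} + \frac{5}{2} \right)} + 240 w \sin{\left(w^{2} + \frac{5}{2} \right)} - 204 w}{9 w^{4} + 114 w^{2} + 72} = f(w).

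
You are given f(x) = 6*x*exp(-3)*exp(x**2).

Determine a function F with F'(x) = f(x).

An antiderivative is F(x) = 3*exp(x**2 - 3).

The substitution u = x**2 - 3 works: f is exactly (dF/du)*(du/dx) for that inner function.
Check: d/dx[3*exp(x**2 - 3)] = 6*x*exp(-3)*exp(x**2) = f(x).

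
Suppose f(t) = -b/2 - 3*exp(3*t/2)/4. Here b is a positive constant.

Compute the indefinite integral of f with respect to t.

F(t) = (-b*t - exp(3*t/2))/2 + C

An antiderivative F(t) passes only if d/dt[F] lands on f(t) exactly.
Check: d/dt[(-b*t - exp(3*t/2))/2] = -b/2 - 3*exp(3*t/2)/4 = f(t).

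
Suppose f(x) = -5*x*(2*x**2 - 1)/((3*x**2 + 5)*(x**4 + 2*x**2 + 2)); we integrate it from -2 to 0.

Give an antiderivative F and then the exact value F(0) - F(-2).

A candidate is checked by its d/dx: the result must match f(x).
F(x) = 5*log(x**2 + 5/3)/2 - 5*log(x**4 + 2*x**2 + 2)/4 is an antiderivative of f.
Check: d/dx[5*log(x**2 + 5/3)/2 - 5*log(x**4 + 2*x**2 + 2)/4] = (-10*x**3 + 5*x)/(3*x**6 + 11*x**4 + 16*x**2 + 10), which equals f(x).
F(0) = -5*log(2)/4 + 5*log(5/3)/2; F(-2) = -5*log(26)/4 + 5*log(17/3)/2.
Integral = F(0) - F(-2) = -5*log(17/3)/2 - 5*log(2)/4 + 5*log(5/3)/2 + 5*log(26)/4.

Antiderivative: F(x) = 5*log(x**2 + 5/3)/2 - 5*log(x**4 + 2*x**2 + 2)/4; value = -5*log(17/3)/2 - 5*log(2)/4 + 5*log(5/3)/2 + 5*log(26)/4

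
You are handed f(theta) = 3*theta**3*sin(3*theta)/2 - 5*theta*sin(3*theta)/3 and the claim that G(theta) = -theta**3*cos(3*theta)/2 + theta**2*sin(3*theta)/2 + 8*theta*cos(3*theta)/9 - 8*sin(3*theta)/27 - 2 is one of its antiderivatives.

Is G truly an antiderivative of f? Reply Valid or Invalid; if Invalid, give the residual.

d/dtheta[G] = 3*theta**3*sin(3*theta)/2 - 5*theta*sin(3*theta)/3
This equals f(theta) exactly, so the claim holds.

Valid. The derivative of G reproduces f.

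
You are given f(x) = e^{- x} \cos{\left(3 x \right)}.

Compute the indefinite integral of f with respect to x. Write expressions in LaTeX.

F(x) = - \frac{\left(- 3 \sin{\left(3 x \right)} + \cos{\left(3 x \right)}\right) e^{- x}}{10} + C

Check any antiderivative F(x) by computing F'(x) and comparing it with f(x).
Check: d/dx[- \frac{\left(- 3 \sin{\left(3 x \right)} + \cos{\left(3 x \right)}\right) e^{- x}}{10}] = e^{- x} \cos{\left(3 x \right)} = f(x).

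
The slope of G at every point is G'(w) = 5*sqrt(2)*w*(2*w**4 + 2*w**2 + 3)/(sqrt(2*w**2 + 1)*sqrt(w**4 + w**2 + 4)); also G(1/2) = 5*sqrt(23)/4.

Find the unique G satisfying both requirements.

G'(w) has the shape u'v + uv' for u = 10*sqrt(2*w**2 + 1)/3 and v = sqrt(w**4/2 + w**2/2 + 2) — it is the derivative of the product u*v.
A general antiderivative is 10*sqrt(2*w**2 + 1)*sqrt(w**4/2 + w**2/2 + 2)/3 + C.
The condition gives C = 5*sqrt(23)/4 - (5*sqrt(23)/4) = 0.
So G(w) = 5*sqrt(2)*sqrt(2*w**2 + 1)*sqrt(w**4 + w**2 + 4)/3.
Check: d/dw[5*sqrt(2)*sqrt(2*w**2 + 1)*sqrt(w**4 + w**2 + 4)/3] = (10*sqrt(2)*w**5 + 10*sqrt(2)*w**3 + 15*sqrt(2)*w)/(sqrt(2*w**2 + 1)*sqrt(w**4 + w**2 + 4)), which equals G'(w).

G(w) = 5*sqrt(2)*sqrt(2*w**2 + 1)*sqrt(w**4 + w**2 + 4)/3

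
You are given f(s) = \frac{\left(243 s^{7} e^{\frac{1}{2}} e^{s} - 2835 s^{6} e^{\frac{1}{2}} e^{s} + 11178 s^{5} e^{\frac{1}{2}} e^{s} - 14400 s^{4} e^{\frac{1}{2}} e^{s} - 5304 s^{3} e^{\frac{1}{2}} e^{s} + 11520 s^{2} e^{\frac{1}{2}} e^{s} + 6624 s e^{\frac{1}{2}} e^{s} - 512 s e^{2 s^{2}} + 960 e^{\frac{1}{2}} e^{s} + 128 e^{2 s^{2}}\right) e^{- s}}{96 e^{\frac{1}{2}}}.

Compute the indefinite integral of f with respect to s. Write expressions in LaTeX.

For F(s) to be correct the identity F'(s) - f(s) = 0 must hold.
Check: d/ds[\frac{81 s^{8}}{256} - \frac{135 s^{7}}{32} + \frac{621 s^{6}}{32} - 30 s^{5} - \frac{221 s^{4}}{16} + 40 s^{3} + \frac{69 s^{2}}{2} + 10 s - \frac{4 e^{- s} e^{2 s^{2}}}{3 e^{\frac{1}{2}}}] = \frac{\left(243 s^{7} e^{\frac{1}{2}} e^{s} - 2835 s^{6} e^{\frac{1}{2}} e^{s} + 11178 s^{5} e^{\frac{1}{2}} e^{s} - 14400 s^{4} e^{\frac{1}{2}} e^{s} - 5304 s^{3} e^{\frac{1}{2}} e^{s} + 11520 s^{2} e^{\frac{1}{2}} e^{s} + 6624 s e^{\frac{1}{2}} e^{s} - 512 s e^{2 s^{2}} + 960 e^{\frac{1}{2}} e^{s} + 128 e^{2 s^{2}}\right) e^{- s}}{96 e^{\frac{1}{2}}} = f(s).

F(s) = \frac{81 s^{8}}{256} - \frac{135 s^{7}}{32} + \frac{621 s^{6}}{32} - 30 s^{5} - \frac{221 s^{4}}{16} + 40 s^{3} + \frac{69 s^{2}}{2} + 10 s - \frac{4 e^{- s} e^{2 s^{2}}}{3 e^{\frac{1}{2}}} + C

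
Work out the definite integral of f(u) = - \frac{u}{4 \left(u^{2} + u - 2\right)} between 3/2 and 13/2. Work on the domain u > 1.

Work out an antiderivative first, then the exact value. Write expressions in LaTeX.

The denominator factors as 4 \left(u - 1\right) \left(u + 2\right); partial fractions split f into directly integrable pieces: - \frac{1}{6 \left(u + 2\right)} - \frac{1}{12 \left(u - 1\right)}.
F(u) = - \frac{\log{\left(u - 1 \right)}}{12} - \frac{\log{\left(u + 2 \right)}}{6} is an antiderivative of f.
Check: d/du[- \frac{\log{\left(u - 1 \right)}}{12} - \frac{\log{\left(u + 2 \right)}}{6}] = - \frac{u}{4 u^{2} + 4 u - 8}, which equals f(u).
F(13/2) = - \frac{\log{\left(\frac{17}{2} \right)}}{6} - \frac{\log{\left(\frac{11}{2} \right)}}{12}; F(3/2) = - \frac{\log{\left(\frac{7}{2} \right)}}{6} + \frac{\log{\left(2 \right)}}{12}.
Integral = F(13/2) - F(3/2) = - \frac{\log{\left(\frac{17}{2} \right)}}{6} - \frac{\log{\left(\frac{11}{2} \right)}}{12} - \frac{\log{\left(2 \right)}}{12} + \frac{\log{\left(\frac{7}{2} \right)}}{6}.

Antiderivative: F(u) = - \frac{\log{\left(u - 1 \right)}}{12} - \frac{\log{\left(u + 2 \right)}}{6}; value = - \frac{\log{\left(\frac{17}{2} \right)}}{6} - \frac{\log{\left(\frac{11}{2} \right)}}{12} - \frac{\log{\left(2 \right)}}{12} + \frac{\log{\left(\frac{7}{2} \right)}}{6}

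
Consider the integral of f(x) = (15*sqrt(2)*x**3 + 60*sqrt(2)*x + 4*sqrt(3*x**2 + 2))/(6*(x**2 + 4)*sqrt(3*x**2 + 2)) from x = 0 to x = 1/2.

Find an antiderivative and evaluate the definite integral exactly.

Antiderivative: F(x) = 5*sqrt(3*x**2/2 + 1)/3 + atan(x/2)/3; value = -5/3 + atan(1/4)/3 + 5*sqrt(22)/12

Any candidate F(x) must reproduce f(x) exactly when differentiated.
F(x) = 5*sqrt(3*x**2/2 + 1)/3 + atan(x/2)/3 is an antiderivative of f.
Check: d/dx[5*sqrt(3*x**2/2 + 1)/3 + atan(x/2)/3] = (15*sqrt(2)*x**3 + 60*sqrt(2)*x + 4*sqrt(3*x**2 + 2))/(6*x**2*sqrt(3*x**2 + 2) + 24*sqrt(3*x**2 + 2)), which equals f(x).
F(1/2) = atan(1/4)/3 + 5*sqrt(22)/12; F(0) = 5/3.
Integral = F(1/2) - F(0) = -5/3 + atan(1/4)/3 + 5*sqrt(22)/12.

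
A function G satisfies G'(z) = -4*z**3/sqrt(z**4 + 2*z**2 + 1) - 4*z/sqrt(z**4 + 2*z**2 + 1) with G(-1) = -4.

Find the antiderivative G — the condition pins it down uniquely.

G'(z) matches the chain-rule pattern g'(h)*h' with inner function h(z) = z**4 + 2*z**2 + 1; substituting u = h(z) collapses the integral.
A general antiderivative is -2*sqrt(z**4 + 2*z**2 + 1) + C.
The condition gives C = -4 - (-4) = 0.
So G(z) = -2*sqrt(z**4 + 2*z**2 + 1).
Check: d/dz[-2*sqrt(z**4 + 2*z**2 + 1)] = (-4*z**3 - 4*z)/sqrt(z**4 + 2*z**2 + 1), which equals G'(z).

G(z) = -2*sqrt(z**4 + 2*z**2 + 1)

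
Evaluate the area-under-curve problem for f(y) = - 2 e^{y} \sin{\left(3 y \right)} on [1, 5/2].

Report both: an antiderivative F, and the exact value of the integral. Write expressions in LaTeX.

Antiderivative: F(y) = - \frac{e^{y} \sin{\left(3 y \right)}}{5} + \frac{3 e^{y} \cos{\left(3 y \right)}}{5}; value = - \frac{e^{\frac{5}{2}} \sin{\left(\frac{15}{2} \right)}}{5} + \frac{e \sin{\left(3 \right)}}{5} - \frac{3 e \cos{\left(3 \right)}}{5} + \frac{3 e^{\frac{5}{2}} \cos{\left(\frac{15}{2} \right)}}{5}

A candidate is checked by its d/dy: the result must match f(y).
F(y) = - \frac{e^{y} \sin{\left(3 y \right)}}{5} + \frac{3 e^{y} \cos{\left(3 y \right)}}{5} is an antiderivative of f.
Check: d/dy[- \frac{e^{y} \sin{\left(3 y \right)}}{5} + \frac{3 e^{y} \cos{\left(3 y \right)}}{5}] = - 2 e^{y} \sin{\left(3 y \right)} = f(y).
F(5/2) = - \frac{e^{\frac{5}{2}} \sin{\left(\frac{15}{2} \right)}}{5} + \frac{3 e^{\frac{5}{2}} \cos{\left(\frac{15}{2} \right)}}{5}; F(1) = \frac{3 e \cos{\left(3 \right)}}{5} - \frac{e \sin{\left(3 \right)}}{5}.
Integral = F(5/2) - F(1) = - \frac{e^{\frac{5}{2}} \sin{\left(\frac{15}{2} \right)}}{5} + \frac{e \sin{\left(3 \right)}}{5} - \frac{3 e \cos{\left(3 \right)}}{5} + \frac{3 e^{\frac{5}{2}} \cos{\left(\frac{15}{2} \right)}}{5}.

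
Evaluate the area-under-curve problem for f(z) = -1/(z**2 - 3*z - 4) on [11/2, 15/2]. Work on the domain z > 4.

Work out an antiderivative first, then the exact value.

Factor the denominator ((z - 4)*(z + 1)) and decompose: f = 1/(5*(z + 1)) - 1/(5*(z - 4)); each piece integrates to a log, atan, or power term.
F(z) = -log(z - 4)/5 + log(z + 1)/5 is an antiderivative of f.
Check: d/dz[-log(z - 4)/5 + log(z + 1)/5] = -1/(z**2 - 3*z - 4) = f(z).
F(15/2) = -log(7/2)/5 + log(17/2)/5; F(11/2) = -log(3/2)/5 + log(13/2)/5.
Integral = F(15/2) - F(11/2) = -log(13/2)/5 - log(7/2)/5 + log(3/2)/5 + log(17/2)/5.

Antiderivative: F(z) = -log(z - 4)/5 + log(z + 1)/5; value = -log(13/2)/5 - log(7/2)/5 + log(3/2)/5 + log(17/2)/5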